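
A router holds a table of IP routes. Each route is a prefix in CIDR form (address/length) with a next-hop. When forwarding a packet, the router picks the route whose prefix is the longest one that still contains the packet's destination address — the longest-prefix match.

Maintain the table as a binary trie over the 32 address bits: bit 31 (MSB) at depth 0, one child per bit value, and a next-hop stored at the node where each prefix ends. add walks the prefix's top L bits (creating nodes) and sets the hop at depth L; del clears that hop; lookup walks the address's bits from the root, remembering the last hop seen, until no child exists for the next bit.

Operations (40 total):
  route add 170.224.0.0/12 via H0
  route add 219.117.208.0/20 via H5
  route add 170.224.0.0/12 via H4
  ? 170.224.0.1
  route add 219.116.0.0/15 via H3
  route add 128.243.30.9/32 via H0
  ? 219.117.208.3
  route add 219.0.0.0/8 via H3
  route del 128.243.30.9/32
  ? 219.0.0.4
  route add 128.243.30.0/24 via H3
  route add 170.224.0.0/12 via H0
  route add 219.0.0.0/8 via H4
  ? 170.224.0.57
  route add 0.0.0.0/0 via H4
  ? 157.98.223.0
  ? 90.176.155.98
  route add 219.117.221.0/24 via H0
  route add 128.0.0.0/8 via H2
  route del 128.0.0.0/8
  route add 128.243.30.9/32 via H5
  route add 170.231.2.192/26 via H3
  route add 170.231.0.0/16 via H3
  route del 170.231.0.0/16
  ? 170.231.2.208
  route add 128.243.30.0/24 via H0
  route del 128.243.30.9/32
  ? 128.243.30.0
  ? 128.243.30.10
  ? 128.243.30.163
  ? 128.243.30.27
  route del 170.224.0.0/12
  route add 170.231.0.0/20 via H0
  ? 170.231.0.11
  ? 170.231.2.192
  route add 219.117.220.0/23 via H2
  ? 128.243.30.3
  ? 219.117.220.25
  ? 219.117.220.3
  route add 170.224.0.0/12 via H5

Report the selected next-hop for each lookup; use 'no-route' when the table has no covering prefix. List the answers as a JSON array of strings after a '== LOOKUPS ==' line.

Trace:
  + 170.224.0.0/12 (H0) depth=12
  + 219.117.208.0/20 (H5) depth=20
  + 170.224.0.0/12 (H4) depth=12
  Q 170.224.0.1: descend 101010101110 ; hops seen [H4] ; pick H4
  + 219.116.0.0/15 (H3) depth=15
  + 128.243.30.9/32 (H0) depth=32
  Q 219.117.208.3: descend 11011011011101011101 ; hops seen [H3,H5] ; pick H5
  + 219.0.0.0/8 (H3) depth=8
  - 128.243.30.9/32 clear@32
  Q 219.0.0.4: descend 110110110 ; hops seen [H3] ; pick H3
  + 128.243.30.0/24 (H3) depth=24
  + 170.224.0.0/12 (H0) depth=12
  + 219.0.0.0/8 (H4) depth=8
  Q 170.224.0.57: descend 101010101110 ; hops seen [H0] ; pick H0
  + 0.0.0.0/0 (H4) depth=0
  Q 157.98.223.0: descend 100 ; hops seen [H4] ; pick H4
  Q 90.176.155.98: descend ε ; hops seen [H4] ; pick H4
  + 219.117.221.0/24 (H0) depth=24
  + 128.0.0.0/8 (H2) depth=8
  - 128.0.0.0/8 clear@8
  + 128.243.30.9/32 (H5) depth=32
  + 170.231.2.192/26 (H3) depth=26
  + 170.231.0.0/16 (H3) depth=16
  - 170.231.0.0/16 clear@16
  Q 170.231.2.208: descend 10101010111001110000001011 ; hops seen [H4,H0,H3] ; pick H3
  + 128.243.30.0/24 (H0) depth=24
  - 128.243.30.9/32 clear@32
  Q 128.243.30.0: descend 1000000011110011000111100000 ; hops seen [H4,H0] ; pick H0
  Q 128.243.30.10: descend 100000001111001100011110000010 ; hops seen [H4,H0] ; pick H0
  Q 128.243.30.163: descend 100000001111001100011110 ; hops seen [H4,H0] ; pick H0
  Q 128.243.30.27: descend 100000001111001100011110000 ; hops seen [H4,H0] ; pick H0
  - 170.224.0.0/12 clear@12
  + 170.231.0.0/20 (H0) depth=20
  Q 170.231.0.11: descend 1010101011100111000000 ; hops seen [H4,H0] ; pick H0
  Q 170.231.2.192: descend 10101010111001110000001011 ; hops seen [H4,H0,H3] ; pick H3
  + 219.117.220.0/23 (H2) depth=23
  Q 128.243.30.3: descend 1000000011110011000111100000 ; hops seen [H4,H0] ; pick H0
  Q 219.117.220.25: descend 11011011011101011101110 ; hops seen [H4,H4,H3,H5,H2] ; pick H2
  Q 219.117.220.3: descend 11011011011101011101110 ; hops seen [H4,H4,H3,H5,H2] ; pick H2
  + 170.224.0.0/12 (H5) depth=12

== LOOKUPS ==
["H4","H5","H3","H0","H4","H4","H3","H0","H0","H0","H0","H0","H3","H0","H2","H2"]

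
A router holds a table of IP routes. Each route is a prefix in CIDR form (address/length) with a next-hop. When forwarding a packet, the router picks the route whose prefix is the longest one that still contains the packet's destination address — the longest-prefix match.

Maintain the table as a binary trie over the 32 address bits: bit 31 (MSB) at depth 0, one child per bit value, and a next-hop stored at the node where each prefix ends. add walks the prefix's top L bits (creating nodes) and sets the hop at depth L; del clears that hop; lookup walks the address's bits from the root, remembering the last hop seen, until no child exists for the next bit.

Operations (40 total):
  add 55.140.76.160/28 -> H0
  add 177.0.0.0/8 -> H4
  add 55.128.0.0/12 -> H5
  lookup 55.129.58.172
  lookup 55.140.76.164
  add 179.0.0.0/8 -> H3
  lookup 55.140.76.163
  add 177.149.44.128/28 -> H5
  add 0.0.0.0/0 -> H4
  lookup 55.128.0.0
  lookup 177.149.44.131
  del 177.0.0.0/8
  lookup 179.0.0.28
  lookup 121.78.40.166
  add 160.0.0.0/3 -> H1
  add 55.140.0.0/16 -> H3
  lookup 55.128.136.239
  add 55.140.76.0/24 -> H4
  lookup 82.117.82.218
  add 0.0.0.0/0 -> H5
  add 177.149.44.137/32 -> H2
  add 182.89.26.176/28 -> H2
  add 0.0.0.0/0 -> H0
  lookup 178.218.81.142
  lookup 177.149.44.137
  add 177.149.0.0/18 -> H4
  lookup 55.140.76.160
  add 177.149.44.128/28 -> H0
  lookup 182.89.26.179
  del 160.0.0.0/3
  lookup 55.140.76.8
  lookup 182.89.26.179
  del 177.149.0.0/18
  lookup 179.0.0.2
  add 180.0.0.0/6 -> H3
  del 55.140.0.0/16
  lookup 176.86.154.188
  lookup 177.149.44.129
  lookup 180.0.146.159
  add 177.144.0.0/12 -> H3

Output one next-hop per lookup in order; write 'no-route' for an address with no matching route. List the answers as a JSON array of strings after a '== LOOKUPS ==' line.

Trace:
  add 55.140.76.160/28 -> H0 at depth 28
  add 177.0.0.0/8 -> H4 at depth 8
  add 55.128.0.0/12 -> H5 at depth 12
  Q 55.129.58.172: descend 001101111000 ; hops seen [H5] ; pick H5
  Q 55.140.76.164: descend 0011011110001100010011001010 ; hops seen [H5,H0] ; pick H0
  add 179.0.0.0/8 -> H3 at depth 8
  Q 55.140.76.163: descend 0011011110001100010011001010 ; hops seen [H5,H0] ; pick H0
  add 177.149.44.128/28 -> H5 at depth 28
  add 0.0.0.0/0 -> H4 at depth 0
  Q 55.128.0.0: descend 001101111000 ; hops seen [H4,H5] ; pick H5
  Q 177.149.44.131: descend 1011000110010101001011001000 ; hops seen [H4,H4,H5] ; pick H5
  - 177.0.0.0/8 clear@8
  Q 179.0.0.28: descend 10110011 ; hops seen [H4,H3] ; pick H3
  Q 121.78.40.166: descend 0 ; hops seen [H4] ; pick H4
  add 160.0.0.0/3 -> H1 at depth 3
  add 55.140.0.0/16 -> H3 at depth 16
  Q 55.128.136.239: descend 001101111000 ; hops seen [H4,H5] ; pick H5
  add 55.140.76.0/24 -> H4 at depth 24
  Q 82.117.82.218: descend 0 ; hops seen [H4] ; pick H4
  add 0.0.0.0/0 -> H5 at depth 0
  add 177.149.44.137/32 -> H2 at depth 32
  add 182.89.26.176/28 -> H2 at depth 28
  add 0.0.0.0/0 -> H0 at depth 0
  Q 178.218.81.142: descend 1011001 ; hops seen [H0,H1] ; pick H1
  Q 177.149.44.137: descend 10110001100101010010110010001001 ; hops seen [H0,H1,H5,H2] ; pick H2
  add 177.149.0.0/18 -> H4 at depth 18
  Q 55.140.76.160: descend 0011011110001100010011001010 ; hops seen [H0,H5,H3,H4,H0] ; pick H0
  add 177.149.44.128/28 -> H0 at depth 28
  Q 182.89.26.179: descend 1011011001011001000110101011 ; hops seen [H0,H1,H2] ; pick H2
  - 160.0.0.0/3 clear@3
  Q 55.140.76.8: descend 001101111000110001001100 ; hops seen [H0,H5,H3,H4] ; pick H4
  Q 182.89.26.179: descend 1011011001011001000110101011 ; hops seen [H0,H2] ; pick H2
  - 177.149.0.0/18 clear@18
  Q 179.0.0.2: descend 10110011 ; hops seen [H0,H3] ; pick H3
  add 180.0.0.0/6 -> H3 at depth 6
  - 55.140.0.0/16 clear@16
  Q 176.86.154.188: descend 1011000 ; hops seen [H0] ; pick H0
  Q 177.149.44.129: descend 1011000110010101001011001000 ; hops seen [H0,H0] ; pick H0
  Q 180.0.146.159: descend 101101 ; hops seen [H0,H3] ; pick H3
  add 177.144.0.0/12 -> H3 at depth 12

== LOOKUPS ==
["H5","H0","H0","H5","H5","H3","H4","H5","H4","H1","H2","H0","H2","H4","H2","H3","H0","H0","H3"]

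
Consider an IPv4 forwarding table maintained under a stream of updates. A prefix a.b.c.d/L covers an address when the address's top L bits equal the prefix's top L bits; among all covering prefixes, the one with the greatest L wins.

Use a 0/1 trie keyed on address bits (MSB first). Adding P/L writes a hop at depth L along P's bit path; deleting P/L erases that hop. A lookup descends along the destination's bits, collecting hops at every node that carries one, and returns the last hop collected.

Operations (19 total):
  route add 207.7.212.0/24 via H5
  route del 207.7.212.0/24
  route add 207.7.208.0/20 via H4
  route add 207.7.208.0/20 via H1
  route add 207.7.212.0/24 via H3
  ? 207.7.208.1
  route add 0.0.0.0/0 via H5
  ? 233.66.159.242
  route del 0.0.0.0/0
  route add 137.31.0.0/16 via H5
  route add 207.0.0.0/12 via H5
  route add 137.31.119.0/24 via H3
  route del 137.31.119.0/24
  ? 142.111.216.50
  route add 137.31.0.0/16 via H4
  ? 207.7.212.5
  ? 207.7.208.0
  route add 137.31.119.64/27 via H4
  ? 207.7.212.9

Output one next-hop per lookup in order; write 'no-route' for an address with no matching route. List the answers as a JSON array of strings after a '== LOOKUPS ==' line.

Apply in order:
  add 207.7.212.0/24 -> H5 at depth 24
  del 207.7.212.0/24 (clear depth 24)
  add 207.7.208.0/20 -> H4 at depth 20
  add 207.7.208.0/20 -> H1 at depth 20
  add 207.7.212.0/24 -> H3 at depth 24
  lookup 207.7.208.1: bits 110011110000011111010 walk d0:-→d1:-→d2:-→d3:-→d4:-→d5:-→d6:-→d7:-→d8:-→d9:-→d10:-→d11:-→d12:-→d13:-→d14:-→d15:-→d16:-→d17:-→d18:-→d19:-→d20:H1→d21:- -> H1
  add 0.0.0.0/0 -> H5 at depth 0
  lookup 233.66.159.242: bits 11 walk d0:H5→d1:-→d2:- -> H5
  del 0.0.0.0/0 (clear depth 0)
  add 137.31.0.0/16 -> H5 at depth 16
  add 207.0.0.0/12 -> H5 at depth 12
  add 137.31.119.0/24 -> H3 at depth 24
  del 137.31.119.0/24 (clear depth 24)
  lookup 142.111.216.50: bits 10001 walk d0:-→d1:-→d2:-→d3:-→d4:-→d5:- -> no-route
  add 137.31.0.0/16 -> H4 at depth 16
  lookup 207.7.212.5: bits 110011110000011111010100 walk d0:-→d1:-→d2:-→d3:-→d4:-→d5:-→d6:-→d7:-→d8:-→d9:-→d10:-→d11:-→d12:H5→d13:-→d14:-→d15:-→d16:-→d17:-→d18:-→d19:-→d20:H1→d21:-→d22:-→d23:-→d24:H3 -> H3
  lookup 207.7.208.0: bits 110011110000011111010 walk d0:-→d1:-→d2:-→d3:-→d4:-→d5:-→d6:-→d7:-→d8:-→d9:-→d10:-→d11:-→d12:H5→d13:-→d14:-→d15:-→d16:-→d17:-→d18:-→d19:-→d20:H1→d21:- -> H1
  add 137.31.119.64/27 -> H4 at depth 27
  lookup 207.7.212.9: bits 110011110000011111010100 walk d0:-→d1:-→d2:-→d3:-→d4:-→d5:-→d6:-→d7:-→d8:-→d9:-→d10:-→d11:-→d12:H5→d13:-→d14:-→d15:-→d16:-→d17:-→d18:-→d19:-→d20:H1→d21:-→d22:-→d23:-→d24:H3 -> H3

== LOOKUPS ==
["H1","H5","no-route","H3","H1","H3"]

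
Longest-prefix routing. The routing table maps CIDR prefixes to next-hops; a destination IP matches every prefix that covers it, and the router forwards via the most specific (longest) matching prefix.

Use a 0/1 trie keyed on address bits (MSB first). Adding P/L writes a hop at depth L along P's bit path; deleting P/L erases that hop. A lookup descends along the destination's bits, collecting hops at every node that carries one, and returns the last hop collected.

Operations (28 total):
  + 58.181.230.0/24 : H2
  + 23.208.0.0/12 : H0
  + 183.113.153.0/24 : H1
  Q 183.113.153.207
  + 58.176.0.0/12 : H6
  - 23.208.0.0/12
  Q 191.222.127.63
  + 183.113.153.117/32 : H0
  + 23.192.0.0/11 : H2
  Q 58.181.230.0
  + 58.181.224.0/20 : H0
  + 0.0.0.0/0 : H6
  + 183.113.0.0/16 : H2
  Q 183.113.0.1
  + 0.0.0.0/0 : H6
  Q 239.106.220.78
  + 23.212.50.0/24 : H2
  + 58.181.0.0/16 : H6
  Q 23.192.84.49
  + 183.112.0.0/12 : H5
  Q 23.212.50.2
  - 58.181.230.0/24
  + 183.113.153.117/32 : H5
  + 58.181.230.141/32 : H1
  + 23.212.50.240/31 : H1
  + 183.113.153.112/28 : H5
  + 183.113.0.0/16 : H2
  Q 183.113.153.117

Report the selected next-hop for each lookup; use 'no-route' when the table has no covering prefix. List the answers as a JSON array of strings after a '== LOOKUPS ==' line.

Apply in order:
  add 58.181.230.0/24 -> H2 at depth 24
  add 23.208.0.0/12 -> H0 at depth 12
  add 183.113.153.0/24 -> H1 at depth 24
  ? 183.113.153.207  path d0:-→d1:-→d2:-→d3:-→d4:-→d5:-→d6:-→d7:-→d8:-→d9:-→d10:-→d11:-→d12:-→d13:-→d14:-→d15:-→d16:-→d17:-→d18:-→d19:-→d20:-→d21:-→d22:-→d23:-→d24:H1  best=H1
  add 58.176.0.0/12 -> H6 at depth 12
  del 23.208.0.0/12 (clear depth 12)
  ? 191.222.127.63  path d0:-→d1:-→d2:-→d3:-→d4:-  best=no-route
  add 183.113.153.117/32 -> H0 at depth 32
  add 23.192.0.0/11 -> H2 at depth 11
  ? 58.181.230.0  path d0:-→d1:-→d2:-→d3:-→d4:-→d5:-→d6:-→d7:-→d8:-→d9:-→d10:-→d11:-→d12:H6→d13:-→d14:-→d15:-→d16:-→d17:-→d18:-→d19:-→d20:-→d21:-→d22:-→d23:-→d24:H2  best=H2
  add 58.181.224.0/20 -> H0 at depth 20
  add 0.0.0.0/0 -> H6 at depth 0
  add 183.113.0.0/16 -> H2 at depth 16
  ? 183.113.0.1  path d0:H6→d1:-→d2:-→d3:-→d4:-→d5:-→d6:-→d7:-→d8:-→d9:-→d10:-→d11:-→d12:-→d13:-→d14:-→d15:-→d16:H2  best=H2
  add 0.0.0.0/0 -> H6 at depth 0
  ? 239.106.220.78  path d0:H6→d1:-  best=H6
  add 23.212.50.0/24 -> H2 at depth 24
  add 58.181.0.0/16 -> H6 at depth 16
  ? 23.192.84.49  path d0:H6→d1:-→d2:-→d3:-→d4:-→d5:-→d6:-→d7:-→d8:-→d9:-→d10:-→d11:H2  best=H2
  add 183.112.0.0/12 -> H5 at depth 12
  ? 23.212.50.2  path d0:H6→d1:-→d2:-→d3:-→d4:-→d5:-→d6:-→d7:-→d8:-→d9:-→d10:-→d11:H2→d12:-→d13:-→d14:-→d15:-→d16:-→d17:-→d18:-→d19:-→d20:-→d21:-→d22:-→d23:-→d24:H2  best=H2
  del 58.181.230.0/24 (clear depth 24)
  add 183.113.153.117/32 -> H5 at depth 32
  add 58.181.230.141/32 -> H1 at depth 32
  add 23.212.50.240/31 -> H1 at depth 31
  add 183.113.153.112/28 -> H5 at depth 28
  add 183.113.0.0/16 -> H2 at depth 16
  ? 183.113.153.117  path d0:H6→d1:-→d2:-→d3:-→d4:-→d5:-→d6:-→d7:-→d8:-→d9:-→d10:-→d11:-→d12:H5→d13:-→d14:-→d15:-→d16:H2→d17:-→d18:-→d19:-→d20:-→d21:-→d22:-→d23:-→d24:H1→d25:-→d26:-→d27:-→d28:H5→d29:-→d30:-→d31:-→d32:H5  best=H5

== LOOKUPS ==
["H1","no-route","H2","H2","H6","H2","H2","H5"]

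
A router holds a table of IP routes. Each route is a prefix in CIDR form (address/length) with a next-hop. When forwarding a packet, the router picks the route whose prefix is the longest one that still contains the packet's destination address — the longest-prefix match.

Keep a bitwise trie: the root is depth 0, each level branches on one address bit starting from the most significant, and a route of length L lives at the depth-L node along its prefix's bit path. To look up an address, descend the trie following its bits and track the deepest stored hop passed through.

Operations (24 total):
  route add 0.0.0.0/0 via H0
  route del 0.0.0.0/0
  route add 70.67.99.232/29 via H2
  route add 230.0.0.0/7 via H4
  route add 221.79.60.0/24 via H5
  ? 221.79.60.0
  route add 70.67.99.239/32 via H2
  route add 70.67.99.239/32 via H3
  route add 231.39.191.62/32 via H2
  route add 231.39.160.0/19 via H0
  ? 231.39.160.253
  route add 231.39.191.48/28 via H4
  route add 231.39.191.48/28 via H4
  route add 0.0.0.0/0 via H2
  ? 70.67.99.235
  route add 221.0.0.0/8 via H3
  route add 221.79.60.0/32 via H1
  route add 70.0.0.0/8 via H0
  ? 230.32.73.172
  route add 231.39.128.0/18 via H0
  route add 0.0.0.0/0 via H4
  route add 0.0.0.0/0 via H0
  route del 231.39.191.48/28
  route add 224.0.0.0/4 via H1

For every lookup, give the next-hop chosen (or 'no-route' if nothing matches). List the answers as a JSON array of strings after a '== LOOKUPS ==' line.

Process each operation:
  + 0.0.0.0/0 (H0) depth=0
  - 0.0.0.0/0 clear@0
  + 70.67.99.232/29 (H2) depth=29
  + 230.0.0.0/7 (H4) depth=7
  + 221.79.60.0/24 (H5) depth=24
  Q 221.79.60.0: descend 110111010100111100111100 ; hops seen [H5] ; pick H5
  + 70.67.99.239/32 (H2) depth=32
  + 70.67.99.239/32 (H3) depth=32
  + 231.39.191.62/32 (H2) depth=32
  + 231.39.160.0/19 (H0) depth=19
  Q 231.39.160.253: descend 1110011100100111101 ; hops seen [H4,H0] ; pick H0
  + 231.39.191.48/28 (H4) depth=28
  + 231.39.191.48/28 (H4) depth=28
  + 0.0.0.0/0 (H2) depth=0
  Q 70.67.99.235: descend 01000110010000110110001111101 ; hops seen [H2,H2] ; pick H2
  + 221.0.0.0/8 (H3) depth=8
  + 221.79.60.0/32 (H1) depth=32
  + 70.0.0.0/8 (H0) depth=8
  Q 230.32.73.172: descend 1110011 ; hops seen [H2,H4] ; pick H4
  + 231.39.128.0/18 (H0) depth=18
  + 0.0.0.0/0 (H4) depth=0
  + 0.0.0.0/0 (H0) depth=0
  - 231.39.191.48/28 clear@28
  + 224.0.0.0/4 (H1) depth=4

== LOOKUPS ==
["H5","H0","H2","H4"]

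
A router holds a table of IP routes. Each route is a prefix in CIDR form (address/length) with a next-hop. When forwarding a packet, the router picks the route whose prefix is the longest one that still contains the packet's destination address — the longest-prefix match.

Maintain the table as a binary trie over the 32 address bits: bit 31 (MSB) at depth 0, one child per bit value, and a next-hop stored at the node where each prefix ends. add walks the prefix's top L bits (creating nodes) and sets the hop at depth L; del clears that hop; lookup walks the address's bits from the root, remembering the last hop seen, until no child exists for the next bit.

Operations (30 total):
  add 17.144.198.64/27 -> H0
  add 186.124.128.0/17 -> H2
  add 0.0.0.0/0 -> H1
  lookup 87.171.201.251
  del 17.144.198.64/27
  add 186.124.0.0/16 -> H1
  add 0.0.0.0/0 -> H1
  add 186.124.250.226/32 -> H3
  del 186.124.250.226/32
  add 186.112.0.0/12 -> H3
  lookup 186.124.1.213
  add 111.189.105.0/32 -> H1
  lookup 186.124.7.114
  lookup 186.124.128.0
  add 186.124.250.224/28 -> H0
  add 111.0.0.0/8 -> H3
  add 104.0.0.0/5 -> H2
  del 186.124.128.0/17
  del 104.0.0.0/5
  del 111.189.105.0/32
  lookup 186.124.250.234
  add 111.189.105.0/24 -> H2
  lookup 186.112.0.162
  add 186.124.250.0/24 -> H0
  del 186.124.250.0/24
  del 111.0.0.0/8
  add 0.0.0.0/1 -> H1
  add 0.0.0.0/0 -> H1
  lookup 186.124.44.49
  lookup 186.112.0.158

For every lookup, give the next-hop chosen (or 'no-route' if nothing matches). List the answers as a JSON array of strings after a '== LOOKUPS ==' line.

Apply in order:
  add 17.144.198.64/27 -> H0 at depth 27
  add 186.124.128.0/17 -> H2 at depth 17
  add 0.0.0.0/0 -> H1 at depth 0
  ? 87.171.201.251  path d0:H1→d1:-  best=H1
  - 17.144.198.64/27 clear@27
  add 186.124.0.0/16 -> H1 at depth 16
  add 0.0.0.0/0 -> H1 at depth 0
  add 186.124.250.226/32 -> H3 at depth 32
  - 186.124.250.226/32 clear@32
  add 186.112.0.0/12 -> H3 at depth 12
  ? 186.124.1.213  path d0:H1→d1:-→d2:-→d3:-→d4:-→d5:-→d6:-→d7:-→d8:-→d9:-→d10:-→d11:-→d12:H3→d13:-→d14:-→d15:-→d16:H1  best=H1
  add 111.189.105.0/32 -> H1 at depth 32
  ? 186.124.7.114  path d0:H1→d1:-→d2:-→d3:-→d4:-→d5:-→d6:-→d7:-→d8:-→d9:-→d10:-→d11:-→d12:H3→d13:-→d14:-→d15:-→d16:H1  best=H1
  ? 186.124.128.0  path d0:H1→d1:-→d2:-→d3:-→d4:-→d5:-→d6:-→d7:-→d8:-→d9:-→d10:-→d11:-→d12:H3→d13:-→d14:-→d15:-→d16:H1→d17:H2  best=H2
  add 186.124.250.224/28 -> H0 at depth 28
  add 111.0.0.0/8 -> H3 at depth 8
  add 104.0.0.0/5 -> H2 at depth 5
  - 186.124.128.0/17 clear@17
  - 104.0.0.0/5 clear@5
  - 111.189.105.0/32 clear@32
  ? 186.124.250.234  path d0:H1→d1:-→d2:-→d3:-→d4:-→d5:-→d6:-→d7:-→d8:-→d9:-→d10:-→d11:-→d12:H3→d13:-→d14:-→d15:-→d16:H1→d17:-→d18:-→d19:-→d20:-→d21:-→d22:-→d23:-→d24:-→d25:-→d26:-→d27:-→d28:H0  best=H0
  add 111.189.105.0/24 -> H2 at depth 24
  ? 186.112.0.162  path d0:H1→d1:-→d2:-→d3:-→d4:-→d5:-→d6:-→d7:-→d8:-→d9:-→d10:-→d11:-→d12:H3  best=H3
  add 186.124.250.0/24 -> H0 at depth 24
  - 186.124.250.0/24 clear@24
  - 111.0.0.0/8 clear@8
  add 0.0.0.0/1 -> H1 at depth 1
  add 0.0.0.0/0 -> H1 at depth 0
  ? 186.124.44.49  path d0:H1→d1:-→d2:-→d3:-→d4:-→d5:-→d6:-→d7:-→d8:-→d9:-→d10:-→d11:-→d12:H3→d13:-→d14:-→d15:-→d16:H1  best=H1
  ? 186.112.0.158  path d0:H1→d1:-→d2:-→d3:-→d4:-→d5:-→d6:-→d7:-→d8:-→d9:-→d10:-→d11:-→d12:H3  best=H3

== LOOKUPS ==
["H1","H1","H1","H2","H0","H3","H1","H3"]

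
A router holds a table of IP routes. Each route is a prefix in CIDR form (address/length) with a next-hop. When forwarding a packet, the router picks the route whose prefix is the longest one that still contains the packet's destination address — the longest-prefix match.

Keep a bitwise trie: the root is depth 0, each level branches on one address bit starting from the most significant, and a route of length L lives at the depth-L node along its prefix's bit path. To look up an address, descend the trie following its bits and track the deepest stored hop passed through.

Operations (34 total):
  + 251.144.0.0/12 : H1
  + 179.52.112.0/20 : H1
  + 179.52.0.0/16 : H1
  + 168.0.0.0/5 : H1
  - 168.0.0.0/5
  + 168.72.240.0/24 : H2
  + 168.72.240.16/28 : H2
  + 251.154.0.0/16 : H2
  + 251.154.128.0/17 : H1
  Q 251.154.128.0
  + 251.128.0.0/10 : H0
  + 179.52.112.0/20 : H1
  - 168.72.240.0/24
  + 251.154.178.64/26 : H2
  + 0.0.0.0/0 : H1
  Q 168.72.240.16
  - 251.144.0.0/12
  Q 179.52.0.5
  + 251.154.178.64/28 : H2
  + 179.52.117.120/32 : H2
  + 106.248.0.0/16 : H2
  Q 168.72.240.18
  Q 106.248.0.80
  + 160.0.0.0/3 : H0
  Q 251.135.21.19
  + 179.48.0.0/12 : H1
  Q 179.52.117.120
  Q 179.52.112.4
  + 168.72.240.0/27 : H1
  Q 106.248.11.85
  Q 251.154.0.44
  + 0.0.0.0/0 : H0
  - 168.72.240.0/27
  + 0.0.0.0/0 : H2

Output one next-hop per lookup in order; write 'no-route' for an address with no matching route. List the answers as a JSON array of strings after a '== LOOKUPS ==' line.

Apply in order:
  + 251.144.0.0/12 (H1) depth=12
  + 179.52.112.0/20 (H1) depth=20
  + 179.52.0.0/16 (H1) depth=16
  + 168.0.0.0/5 (H1) depth=5
  del 168.0.0.0/5 (clear depth 5)
  + 168.72.240.0/24 (H2) depth=24
  + 168.72.240.16/28 (H2) depth=28
  + 251.154.0.0/16 (H2) depth=16
  + 251.154.128.0/17 (H1) depth=17
  lookup 251.154.128.0: bits 11111011100110101 walk d0:-→d1:-→d2:-→d3:-→d4:-→d5:-→d6:-→d7:-→d8:-→d9:-→d10:-→d11:-→d12:H1→d13:-→d14:-→d15:-→d16:H2→d17:H1 -> H1
  + 251.128.0.0/10 (H0) depth=10
  + 179.52.112.0/20 (H1) depth=20
  del 168.72.240.0/24 (clear depth 24)
  + 251.154.178.64/26 (H2) depth=26
  + 0.0.0.0/0 (H1) depth=0
  lookup 168.72.240.16: bits 1010100001001000111100000001 walk d0:H1→d1:-→d2:-→d3:-→d4:-→d5:-→d6:-→d7:-→d8:-→d9:-→d10:-→d11:-→d12:-→d13:-→d14:-→d15:-→d16:-→d17:-→d18:-→d19:-→d20:-→d21:-→d22:-→d23:-→d24:-→d25:-→d26:-→d27:-→d28:H2 -> H2
  del 251.144.0.0/12 (clear depth 12)
  lookup 179.52.0.5: bits 10110011001101000 walk d0:H1→d1:-→d2:-→d3:-→d4:-→d5:-→d6:-→d7:-→d8:-→d9:-→d10:-→d11:-→d12:-→d13:-→d14:-→d15:-→d16:H1→d17:- -> H1
  + 251.154.178.64/28 (H2) depth=28
  + 179.52.117.120/32 (H2) depth=32
  + 106.248.0.0/16 (H2) depth=16
  lookup 168.72.240.18: bits 1010100001001000111100000001 walk d0:H1→d1:-→d2:-→d3:-→d4:-→d5:-→d6:-→d7:-→d8:-→d9:-→d10:-→d11:-→d12:-→d13:-→d14:-→d15:-→d16:-→d17:-→d18:-→d19:-→d20:-→d21:-→d22:-→d23:-→d24:-→d25:-→d26:-→d27:-→d28:H2 -> H2
  lookup 106.248.0.80: bits 0110101011111000 walk d0:H1→d1:-→d2:-→d3:-→d4:-→d5:-→d6:-→d7:-→d8:-→d9:-→d10:-→d11:-→d12:-→d13:-→d14:-→d15:-→d16:H2 -> H2
  + 160.0.0.0/3 (H0) depth=3
  lookup 251.135.21.19: bits 11111011100 walk d0:H1→d1:-→d2:-→d3:-→d4:-→d5:-→d6:-→d7:-→d8:-→d9:-→d10:H0→d11:- -> H0
  + 179.48.0.0/12 (H1) depth=12
  lookup 179.52.117.120: bits 10110011001101000111010101111000 walk d0:H1→d1:-→d2:-→d3:H0→d4:-→d5:-→d6:-→d7:-→d8:-→d9:-→d10:-→d11:-→d12:H1→d13:-→d14:-→d15:-→d16:H1→d17:-→d18:-→d19:-→d20:H1→d21:-→d22:-→d23:-→d24:-→d25:-→d26:-→d27:-→d28:-→d29:-→d30:-→d31:-→d32:H2 -> H2
  lookup 179.52.112.4: bits 101100110011010001110 walk d0:H1→d1:-→d2:-→d3:H0→d4:-→d5:-→d6:-→d7:-→d8:-→d9:-→d10:-→d11:-→d12:H1→d13:-→d14:-→d15:-→d16:H1→d17:-→d18:-→d19:-→d20:H1→d21:- -> H1
  + 168.72.240.0/27 (H1) depth=27
  lookup 106.248.11.85: bits 0110101011111000 walk d0:H1→d1:-→d2:-→d3:-→d4:-→d5:-→d6:-→d7:-→d8:-→d9:-→d10:-→d11:-→d12:-→d13:-→d14:-→d15:-→d16:H2 -> H2
  lookup 251.154.0.44: bits 1111101110011010 walk d0:H1→d1:-→d2:-→d3:-→d4:-→d5:-→d6:-→d7:-→d8:-→d9:-→d10:H0→d11:-→d12:-→d13:-→d14:-→d15:-→d16:H2 -> H2
  + 0.0.0.0/0 (H0) depth=0
  del 168.72.240.0/27 (clear depth 27)
  + 0.0.0.0/0 (H2) depth=0

== LOOKUPS ==
["H1","H2","H1","H2","H2","H0","H2","H1","H2","H2"]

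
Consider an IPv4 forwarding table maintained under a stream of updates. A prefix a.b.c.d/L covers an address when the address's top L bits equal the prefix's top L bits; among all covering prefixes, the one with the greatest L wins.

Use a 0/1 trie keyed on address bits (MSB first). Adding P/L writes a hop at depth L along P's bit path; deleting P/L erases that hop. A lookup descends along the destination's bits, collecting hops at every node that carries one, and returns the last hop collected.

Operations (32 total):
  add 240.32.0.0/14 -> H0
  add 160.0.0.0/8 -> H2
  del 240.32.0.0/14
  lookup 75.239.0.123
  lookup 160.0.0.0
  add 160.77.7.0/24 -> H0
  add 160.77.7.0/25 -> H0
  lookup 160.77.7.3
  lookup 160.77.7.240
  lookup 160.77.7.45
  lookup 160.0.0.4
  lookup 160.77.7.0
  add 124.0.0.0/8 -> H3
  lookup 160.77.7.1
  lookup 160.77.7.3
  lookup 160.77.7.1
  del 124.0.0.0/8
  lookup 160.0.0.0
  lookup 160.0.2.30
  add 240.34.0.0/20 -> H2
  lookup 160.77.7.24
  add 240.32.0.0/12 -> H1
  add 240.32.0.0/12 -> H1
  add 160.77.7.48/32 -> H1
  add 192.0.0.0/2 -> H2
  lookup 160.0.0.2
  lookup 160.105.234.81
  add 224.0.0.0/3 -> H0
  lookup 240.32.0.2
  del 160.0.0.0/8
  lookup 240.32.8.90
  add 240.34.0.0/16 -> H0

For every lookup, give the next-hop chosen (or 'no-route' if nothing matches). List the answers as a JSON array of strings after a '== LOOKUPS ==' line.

Apply in order:
  add 240.32.0.0/14 -> H0 at depth 14
  add 160.0.0.0/8 -> H2 at depth 8
  del 240.32.0.0/14 (clear depth 14)
  ? 75.239.0.123  path d0:-  best=no-route
  ? 160.0.0.0  path d0:-→d1:-→d2:-→d3:-→d4:-→d5:-→d6:-→d7:-→d8:H2  best=H2
  add 160.77.7.0/24 -> H0 at depth 24
  add 160.77.7.0/25 -> H0 at depth 25
  ? 160.77.7.3  path d0:-→d1:-→d2:-→d3:-→d4:-→d5:-→d6:-→d7:-→d8:H2→d9:-→d10:-→d11:-→d12:-→d13:-→d14:-→d15:-→d16:-→d17:-→d18:-→d19:-→d20:-→d21:-→d22:-→d23:-→d24:H0→d25:H0  best=H0
  ? 160.77.7.240  path d0:-→d1:-→d2:-→d3:-→d4:-→d5:-→d6:-→d7:-→d8:H2→d9:-→d10:-→d11:-→d12:-→d13:-→d14:-→d15:-→d16:-→d17:-→d18:-→d19:-→d20:-→d21:-→d22:-→d23:-→d24:H0  best=H0
  ? 160.77.7.45  path d0:-→d1:-→d2:-→d3:-→d4:-→d5:-→d6:-→d7:-→d8:H2→d9:-→d10:-→d11:-→d12:-→d13:-→d14:-→d15:-→d16:-→d17:-→d18:-→d19:-→d20:-→d21:-→d22:-→d23:-→d24:H0→d25:H0  best=H0
  ? 160.0.0.4  path d0:-→d1:-→d2:-→d3:-→d4:-→d5:-→d6:-→d7:-→d8:H2→d9:-  best=H2
  ? 160.77.7.0  path d0:-→d1:-→d2:-→d3:-→d4:-→d5:-→d6:-→d7:-→d8:H2→d9:-→d10:-→d11:-→d12:-→d13:-→d14:-→d15:-→d16:-→d17:-→d18:-→d19:-→d20:-→d21:-→d22:-→d23:-→d24:H0→d25:H0  best=H0
  add 124.0.0.0/8 -> H3 at depth 8
  ? 160.77.7.1  path d0:-→d1:-→d2:-→d3:-→d4:-→d5:-→d6:-→d7:-→d8:H2→d9:-→d10:-→d11:-→d12:-→d13:-→d14:-→d15:-→d16:-→d17:-→d18:-→d19:-→d20:-→d21:-→d22:-→d23:-→d24:H0→d25:H0  best=H0
  ? 160.77.7.3  path d0:-→d1:-→d2:-→d3:-→d4:-→d5:-→d6:-→d7:-→d8:H2→d9:-→d10:-→d11:-→d12:-→d13:-→d14:-→d15:-→d16:-→d17:-→d18:-→d19:-→d20:-→d21:-→d22:-→d23:-→d24:H0→d25:H0  best=H0
  ? 160.77.7.1  path d0:-→d1:-→d2:-→d3:-→d4:-→d5:-→d6:-→d7:-→d8:H2→d9:-→d10:-→d11:-→d12:-→d13:-→d14:-→d15:-→d16:-→d17:-→d18:-→d19:-→d20:-→d21:-→d22:-→d23:-→d24:H0→d25:H0  best=H0
  del 124.0.0.0/8 (clear depth 8)
  ? 160.0.0.0  path d0:-→d1:-→d2:-→d3:-→d4:-→d5:-→d6:-→d7:-→d8:H2→d9:-  best=H2
  ? 160.0.2.30  path d0:-→d1:-→d2:-→d3:-→d4:-→d5:-→d6:-→d7:-→d8:H2→d9:-  best=H2
  add 240.34.0.0/20 -> H2 at depth 20
  ? 160.77.7.24  path d0:-→d1:-→d2:-→d3:-→d4:-→d5:-→d6:-→d7:-→d8:H2→d9:-→d10:-→d11:-→d12:-→d13:-→d14:-→d15:-→d16:-→d17:-→d18:-→d19:-→d20:-→d21:-→d22:-→d23:-→d24:H0→d25:H0  best=H0
  add 240.32.0.0/12 -> H1 at depth 12
  add 240.32.0.0/12 -> H1 at depth 12
  add 160.77.7.48/32 -> H1 at depth 32
  add 192.0.0.0/2 -> H2 at depth 2
  ? 160.0.0.2  path d0:-→d1:-→d2:-→d3:-→d4:-→d5:-→d6:-→d7:-→d8:H2→d9:-  best=H2
  ? 160.105.234.81  path d0:-→d1:-→d2:-→d3:-→d4:-→d5:-→d6:-→d7:-→d8:H2→d9:-→d10:-  best=H2
  add 224.0.0.0/3 -> H0 at depth 3
  ? 240.32.0.2  path d0:-→d1:-→d2:H2→d3:H0→d4:-→d5:-→d6:-→d7:-→d8:-→d9:-→d10:-→d11:-→d12:H1→d13:-→d14:-  best=H1
  del 160.0.0.0/8 (clear depth 8)
  ? 240.32.8.90  path d0:-→d1:-→d2:H2→d3:H0→d4:-→d5:-→d6:-→d7:-→d8:-→d9:-→d10:-→d11:-→d12:H1→d13:-→d14:-  best=H1
  add 240.34.0.0/16 -> H0 at depth 16

== LOOKUPS ==
["no-route","H2","H0","H0","H0","H2","H0","H0","H0","H0","H2","H2","H0","H2","H2","H1","H1"]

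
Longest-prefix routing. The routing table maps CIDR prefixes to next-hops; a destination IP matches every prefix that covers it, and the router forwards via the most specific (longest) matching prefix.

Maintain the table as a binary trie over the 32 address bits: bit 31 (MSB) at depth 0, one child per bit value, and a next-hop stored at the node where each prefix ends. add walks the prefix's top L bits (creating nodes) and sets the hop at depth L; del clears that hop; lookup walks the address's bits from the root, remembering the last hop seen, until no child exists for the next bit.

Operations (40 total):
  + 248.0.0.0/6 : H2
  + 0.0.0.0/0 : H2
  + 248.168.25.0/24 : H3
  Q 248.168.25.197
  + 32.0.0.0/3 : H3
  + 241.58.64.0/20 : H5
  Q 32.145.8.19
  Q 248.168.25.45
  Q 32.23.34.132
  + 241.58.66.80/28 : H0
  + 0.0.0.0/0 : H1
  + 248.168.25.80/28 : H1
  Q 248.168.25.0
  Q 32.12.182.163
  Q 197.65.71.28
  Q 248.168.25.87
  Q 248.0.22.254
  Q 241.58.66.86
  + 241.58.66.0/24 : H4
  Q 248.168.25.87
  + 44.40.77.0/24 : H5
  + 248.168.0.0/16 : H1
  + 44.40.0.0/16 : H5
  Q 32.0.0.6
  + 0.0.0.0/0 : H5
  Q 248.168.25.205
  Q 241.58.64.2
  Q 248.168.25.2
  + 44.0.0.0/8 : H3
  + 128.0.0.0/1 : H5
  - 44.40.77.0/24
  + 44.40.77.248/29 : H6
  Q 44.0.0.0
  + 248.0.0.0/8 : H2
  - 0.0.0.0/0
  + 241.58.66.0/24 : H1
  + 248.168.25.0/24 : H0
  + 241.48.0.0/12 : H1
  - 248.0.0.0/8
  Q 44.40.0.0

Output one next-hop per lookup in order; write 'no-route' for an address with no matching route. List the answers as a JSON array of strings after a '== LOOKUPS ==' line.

Trace:
  + 248.0.0.0/6 (H2) depth=6
  + 0.0.0.0/0 (H2) depth=0
  + 248.168.25.0/24 (H3) depth=24
  Q 248.168.25.197: descend 111110001010100000011001 ; hops seen [H2,H2,H3] ; pick H3
  + 32.0.0.0/3 (H3) depth=3
  + 241.58.64.0/20 (H5) depth=20
  Q 32.145.8.19: descend 001 ; hops seen [H2,H3] ; pick H3
  Q 248.168.25.45: descend 111110001010100000011001 ; hops seen [H2,H2,H3] ; pick H3
  Q 32.23.34.132: descend 001 ; hops seen [H2,H3] ; pick H3
  + 241.58.66.80/28 (H0) depth=28
  + 0.0.0.0/0 (H1) depth=0
  + 248.168.25.80/28 (H1) depth=28
  Q 248.168.25.0: descend 1111100010101000000110010 ; hops seen [H1,H2,H3] ; pick H3
  Q 32.12.182.163: descend 001 ; hops seen [H1,H3] ; pick H3
  Q 197.65.71.28: descend 11 ; hops seen [H1] ; pick H1
  Q 248.168.25.87: descend 1111100010101000000110010101 ; hops seen [H1,H2,H3,H1] ; pick H1
  Q 248.0.22.254: descend 11111000 ; hops seen [H1,H2] ; pick H2
  Q 241.58.66.86: descend 1111000100111010010000100101 ; hops seen [H1,H5,H0] ; pick H0
  + 241.58.66.0/24 (H4) depth=24
  Q 248.168.25.87: descend 1111100010101000000110010101 ; hops seen [H1,H2,H3,H1] ; pick H1
  + 44.40.77.0/24 (H5) depth=24
  + 248.168.0.0/16 (H1) depth=16
  + 44.40.0.0/16 (H5) depth=16
  Q 32.0.0.6: descend 0010 ; hops seen [H1,H3] ; pick H3
  + 0.0.0.0/0 (H5) depth=0
  Q 248.168.25.205: descend 111110001010100000011001 ; hops seen [H5,H2,H1,H3] ; pick H3
  Q 241.58.64.2: descend 1111000100111010010000 ; hops seen [H5,H5] ; pick H5
  Q 248.168.25.2: descend 1111100010101000000110010 ; hops seen [H5,H2,H1,H3] ; pick H3
  + 44.0.0.0/8 (H3) depth=8
  + 128.0.0.0/1 (H5) depth=1
  - 44.40.77.0/24 clear@24
  + 44.40.77.248/29 (H6) depth=29
  Q 44.0.0.0: descend 0010110000 ; hops seen [H5,H3,H3] ; pick H3
  + 248.0.0.0/8 (H2) depth=8
  - 0.0.0.0/0 clear@0
  + 241.58.66.0/24 (H1) depth=24
  + 248.168.25.0/24 (H0) depth=24
  + 241.48.0.0/12 (H1) depth=12
  - 248.0.0.0/8 clear@8
  Q 44.40.0.0: descend 00101100001010000 ; hops seen [H3,H3,H5] ; pick H5

== LOOKUPS ==
["H3","H3","H3","H3","H3","H3","H1","H1","H2","H0","H1","H3","H3","H5","H3","H3","H5"]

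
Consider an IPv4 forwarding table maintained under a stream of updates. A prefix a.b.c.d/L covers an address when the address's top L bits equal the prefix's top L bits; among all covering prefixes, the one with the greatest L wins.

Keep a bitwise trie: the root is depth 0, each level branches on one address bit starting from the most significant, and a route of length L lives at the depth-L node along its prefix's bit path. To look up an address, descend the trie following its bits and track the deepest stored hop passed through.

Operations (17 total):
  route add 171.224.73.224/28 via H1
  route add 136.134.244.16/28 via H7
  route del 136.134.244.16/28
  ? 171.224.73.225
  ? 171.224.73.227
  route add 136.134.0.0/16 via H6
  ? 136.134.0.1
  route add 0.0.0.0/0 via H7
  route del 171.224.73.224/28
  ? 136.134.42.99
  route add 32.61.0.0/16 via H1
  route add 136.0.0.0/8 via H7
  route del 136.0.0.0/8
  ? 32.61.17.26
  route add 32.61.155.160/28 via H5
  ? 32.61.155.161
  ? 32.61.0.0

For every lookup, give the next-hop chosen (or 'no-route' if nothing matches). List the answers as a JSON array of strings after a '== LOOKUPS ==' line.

Trace:
  + 171.224.73.224/28 (H1) depth=28
  + 136.134.244.16/28 (H7) depth=28
  - 136.134.244.16/28 clear@28
  lookup 171.224.73.225: bits 1010101111100000010010011110 walk d0:-→d1:-→d2:-→d3:-→d4:-→d5:-→d6:-→d7:-→d8:-→d9:-→d10:-→d11:-→d12:-→d13:-→d14:-→d15:-→d16:-→d17:-→d18:-→d19:-→d20:-→d21:-→d22:-→d23:-→d24:-→d25:-→d26:-→d27:-→d28:H1 -> H1
  lookup 171.224.73.227: bits 1010101111100000010010011110 walk d0:-→d1:-→d2:-→d3:-→d4:-→d5:-→d6:-→d7:-→d8:-→d9:-→d10:-→d11:-→d12:-→d13:-→d14:-→d15:-→d16:-→d17:-→d18:-→d19:-→d20:-→d21:-→d22:-→d23:-→d24:-→d25:-→d26:-→d27:-→d28:H1 -> H1
  + 136.134.0.0/16 (H6) depth=16
  lookup 136.134.0.1: bits 1000100010000110 walk d0:-→d1:-→d2:-→d3:-→d4:-→d5:-→d6:-→d7:-→d8:-→d9:-→d10:-→d11:-→d12:-→d13:-→d14:-→d15:-→d16:H6 -> H6
  + 0.0.0.0/0 (H7) depth=0
  - 171.224.73.224/28 clear@28
  lookup 136.134.42.99: bits 1000100010000110 walk d0:H7→d1:-→d2:-→d3:-→d4:-→d5:-→d6:-→d7:-→d8:-→d9:-→d10:-→d11:-→d12:-→d13:-→d14:-→d15:-→d16:H6 -> H6
  + 32.61.0.0/16 (H1) depth=16
  + 136.0.0.0/8 (H7) depth=8
  - 136.0.0.0/8 clear@8
  lookup 32.61.17.26: bits 0010000000111101 walk d0:H7→d1:-→d2:-→d3:-→d4:-→d5:-→d6:-→d7:-→d8:-→d9:-→d10:-→d11:-→d12:-→d13:-→d14:-→d15:-→d16:H1 -> H1
  + 32.61.155.160/28 (H5) depth=28
  lookup 32.61.155.161: bits 0010000000111101100110111010 walk d0:H7→d1:-→d2:-→d3:-→d4:-→d5:-→d6:-→d7:-→d8:-→d9:-→d10:-→d11:-→d12:-→d13:-→d14:-→d15:-→d16:H1→d17:-→d18:-→d19:-→d20:-→d21:-→d22:-→d23:-→d24:-→d25:-→d26:-→d27:-→d28:H5 -> H5
  lookup 32.61.0.0: bits 0010000000111101 walk d0:H7→d1:-→d2:-→d3:-→d4:-→d5:-→d6:-→d7:-→d8:-→d9:-→d10:-→d11:-→d12:-→d13:-→d14:-→d15:-→d16:H1 -> H1

== LOOKUPS ==
["H1","H1","H6","H6","H1","H5","H1"]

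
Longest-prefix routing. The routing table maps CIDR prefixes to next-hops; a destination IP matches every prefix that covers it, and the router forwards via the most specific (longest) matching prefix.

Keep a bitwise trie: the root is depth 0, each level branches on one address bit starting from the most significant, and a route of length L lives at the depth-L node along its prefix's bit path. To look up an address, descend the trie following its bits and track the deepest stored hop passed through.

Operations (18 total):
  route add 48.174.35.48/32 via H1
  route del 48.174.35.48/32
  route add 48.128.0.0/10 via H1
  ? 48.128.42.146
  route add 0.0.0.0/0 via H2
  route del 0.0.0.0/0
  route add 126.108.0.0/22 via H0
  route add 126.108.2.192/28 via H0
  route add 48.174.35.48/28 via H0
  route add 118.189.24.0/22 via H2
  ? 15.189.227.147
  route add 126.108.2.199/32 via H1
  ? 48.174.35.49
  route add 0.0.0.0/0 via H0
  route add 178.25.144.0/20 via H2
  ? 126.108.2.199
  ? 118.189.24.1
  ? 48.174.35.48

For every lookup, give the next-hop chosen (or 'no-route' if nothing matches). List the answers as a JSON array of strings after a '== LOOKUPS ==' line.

Process each operation:
  + 48.174.35.48/32 (H1) depth=32
  del 48.174.35.48/32 (clear depth 32)
  + 48.128.0.0/10 (H1) depth=10
  ? 48.128.42.146  path d0:-→d1:-→d2:-→d3:-→d4:-→d5:-→d6:-→d7:-→d8:-→d9:-→d10:H1  best=H1
  + 0.0.0.0/0 (H2) depth=0
  del 0.0.0.0/0 (clear depth 0)
  + 126.108.0.0/22 (H0) depth=22
  + 126.108.2.192/28 (H0) depth=28
  + 48.174.35.48/28 (H0) depth=28
  + 118.189.24.0/22 (H2) depth=22
  ? 15.189.227.147  path d0:-→d1:-→d2:-  best=no-route
  + 126.108.2.199/32 (H1) depth=32
  ? 48.174.35.49  path d0:-→d1:-→d2:-→d3:-→d4:-→d5:-→d6:-→d7:-→d8:-→d9:-→d10:H1→d11:-→d12:-→d13:-→d14:-→d15:-→d16:-→d17:-→d18:-→d19:-→d20:-→d21:-→d22:-→d23:-→d24:-→d25:-→d26:-→d27:-→d28:H0→d29:-→d30:-→d31:-  best=H0
  + 0.0.0.0/0 (H0) depth=0
  + 178.25.144.0/20 (H2) depth=20
  ? 126.108.2.199  path d0:H0→d1:-→d2:-→d3:-→d4:-→d5:-→d6:-→d7:-→d8:-→d9:-→d10:-→d11:-→d12:-→d13:-→d14:-→d15:-→d16:-→d17:-→d18:-→d19:-→d20:-→d21:-→d22:H0→d23:-→d24:-→d25:-→d26:-→d27:-→d28:H0→d29:-→d30:-→d31:-→d32:H1  best=H1
  ? 118.189.24.1  path d0:H0→d1:-→d2:-→d3:-→d4:-→d5:-→d6:-→d7:-→d8:-→d9:-→d10:-→d11:-→d12:-→d13:-→d14:-→d15:-→d16:-→d17:-→d18:-→d19:-→d20:-→d21:-→d22:H2  best=H2
  ? 48.174.35.48  path d0:H0→d1:-→d2:-→d3:-→d4:-→d5:-→d6:-→d7:-→d8:-→d9:-→d10:H1→d11:-→d12:-→d13:-→d14:-→d15:-→d16:-→d17:-→d18:-→d19:-→d20:-→d21:-→d22:-→d23:-→d24:-→d25:-→d26:-→d27:-→d28:H0→d29:-→d30:-→d31:-→d32:-  best=H0

== LOOKUPS ==
["H1","no-route","H0","H1","H2","H0"]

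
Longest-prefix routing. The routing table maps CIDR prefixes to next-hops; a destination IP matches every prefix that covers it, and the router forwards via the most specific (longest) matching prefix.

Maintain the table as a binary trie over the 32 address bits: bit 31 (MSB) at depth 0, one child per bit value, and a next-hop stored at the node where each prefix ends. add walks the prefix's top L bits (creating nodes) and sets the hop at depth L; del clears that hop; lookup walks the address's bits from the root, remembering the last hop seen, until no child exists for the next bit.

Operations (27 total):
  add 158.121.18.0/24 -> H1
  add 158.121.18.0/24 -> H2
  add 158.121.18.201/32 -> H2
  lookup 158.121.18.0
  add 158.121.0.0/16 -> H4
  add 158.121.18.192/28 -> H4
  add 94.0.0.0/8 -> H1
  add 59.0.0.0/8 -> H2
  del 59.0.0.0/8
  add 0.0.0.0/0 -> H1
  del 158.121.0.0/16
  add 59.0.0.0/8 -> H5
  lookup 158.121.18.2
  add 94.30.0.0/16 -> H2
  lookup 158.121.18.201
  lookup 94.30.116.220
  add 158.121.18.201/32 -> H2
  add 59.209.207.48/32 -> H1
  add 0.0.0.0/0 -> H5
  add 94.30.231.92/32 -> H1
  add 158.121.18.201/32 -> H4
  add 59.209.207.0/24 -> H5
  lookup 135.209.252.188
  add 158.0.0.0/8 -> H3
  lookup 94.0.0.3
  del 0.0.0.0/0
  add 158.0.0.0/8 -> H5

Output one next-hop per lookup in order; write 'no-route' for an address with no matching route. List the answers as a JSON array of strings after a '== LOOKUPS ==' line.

Trace:
  + 158.121.18.0/24 (H1) depth=24
  + 158.121.18.0/24 (H2) depth=24
  + 158.121.18.201/32 (H2) depth=32
  Q 158.121.18.0: descend 100111100111100100010010 ; hops seen [H2] ; pick H2
  + 158.121.0.0/16 (H4) depth=16
  + 158.121.18.192/28 (H4) depth=28
  + 94.0.0.0/8 (H1) depth=8
  + 59.0.0.0/8 (H2) depth=8
  - 59.0.0.0/8 clear@8
  + 0.0.0.0/0 (H1) depth=0
  - 158.121.0.0/16 clear@16
  + 59.0.0.0/8 (H5) depth=8
  Q 158.121.18.2: descend 100111100111100100010010 ; hops seen [H1,H2] ; pick H2
  + 94.30.0.0/16 (H2) depth=16
  Q 158.121.18.201: descend 10011110011110010001001011001001 ; hops seen [H1,H2,H4,H2] ; pick H2
  Q 94.30.116.220: descend 0101111000011110 ; hops seen [H1,H1,H2] ; pick H2
  + 158.121.18.201/32 (H2) depth=32
  + 59.209.207.48/32 (H1) depth=32
  + 0.0.0.0/0 (H5) depth=0
  + 94.30.231.92/32 (H1) depth=32
  + 158.121.18.201/32 (H4) depth=32
  + 59.209.207.0/24 (H5) depth=24
  Q 135.209.252.188: descend 100 ; hops seen [H5] ; pick H5
  + 158.0.0.0/8 (H3) depth=8
  Q 94.0.0.3: descend 01011110000 ; hops seen [H5,H1] ; pick H1
  - 0.0.0.0/0 clear@0
  + 158.0.0.0/8 (H5) depth=8

== LOOKUPS ==
["H2","H2","H2","H2","H5","H1"]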